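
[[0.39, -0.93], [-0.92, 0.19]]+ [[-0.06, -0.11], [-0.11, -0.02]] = [[0.33,  -1.04], [-1.03,  0.17]]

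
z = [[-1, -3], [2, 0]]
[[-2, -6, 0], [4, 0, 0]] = z @ [[2, 0, 0], [0, 2, 0]]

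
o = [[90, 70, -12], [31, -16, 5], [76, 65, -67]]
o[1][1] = -16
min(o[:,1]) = -16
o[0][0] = 90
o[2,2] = -67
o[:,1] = [70, -16, 65]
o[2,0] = 76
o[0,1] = 70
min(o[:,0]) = 31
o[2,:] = [76, 65, -67]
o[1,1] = -16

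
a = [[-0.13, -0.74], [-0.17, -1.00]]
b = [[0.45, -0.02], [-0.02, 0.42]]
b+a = [[0.32,-0.76], [-0.19,-0.58]]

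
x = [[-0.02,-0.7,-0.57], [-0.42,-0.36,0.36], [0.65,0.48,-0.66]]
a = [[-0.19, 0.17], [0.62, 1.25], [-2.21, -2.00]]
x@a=[[0.83, 0.26], [-0.94, -1.24], [1.63, 2.03]]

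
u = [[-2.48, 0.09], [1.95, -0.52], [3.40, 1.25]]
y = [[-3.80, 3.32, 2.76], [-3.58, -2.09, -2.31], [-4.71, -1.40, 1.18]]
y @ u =[[25.28,1.38],[-3.05,-2.12],[12.96,1.78]]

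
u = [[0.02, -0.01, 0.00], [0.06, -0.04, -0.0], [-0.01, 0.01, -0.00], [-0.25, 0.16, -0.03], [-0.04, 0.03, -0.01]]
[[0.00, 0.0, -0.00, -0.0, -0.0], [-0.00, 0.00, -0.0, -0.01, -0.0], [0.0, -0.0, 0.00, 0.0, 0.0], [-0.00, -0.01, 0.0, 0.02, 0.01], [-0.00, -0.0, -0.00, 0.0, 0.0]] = u @ [[0.04, 0.01, 0.03, 0.02, -0.00], [0.07, -0.05, 0.08, 0.17, 0.04], [0.18, 0.09, 0.13, -0.01, -0.04]]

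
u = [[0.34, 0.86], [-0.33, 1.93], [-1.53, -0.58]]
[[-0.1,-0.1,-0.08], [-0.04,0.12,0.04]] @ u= [[0.12, -0.23], [-0.11, 0.17]]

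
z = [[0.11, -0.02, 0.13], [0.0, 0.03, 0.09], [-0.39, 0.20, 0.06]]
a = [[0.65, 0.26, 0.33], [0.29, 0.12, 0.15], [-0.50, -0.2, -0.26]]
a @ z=[[-0.06,0.06,0.13], [-0.03,0.03,0.06], [0.05,-0.05,-0.1]]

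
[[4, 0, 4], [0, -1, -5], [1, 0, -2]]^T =[[4, 0, 1], [0, -1, 0], [4, -5, -2]]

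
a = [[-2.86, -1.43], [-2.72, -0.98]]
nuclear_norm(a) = 4.56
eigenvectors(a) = [[-0.75, 0.42], [-0.66, -0.91]]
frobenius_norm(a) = 4.31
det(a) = -1.09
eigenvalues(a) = [-4.1, 0.26]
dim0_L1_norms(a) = [5.58, 2.41]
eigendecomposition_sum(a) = [[-2.94, -1.34], [-2.56, -1.17]] + [[0.08, -0.09],[-0.16, 0.19]]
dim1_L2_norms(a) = [3.2, 2.89]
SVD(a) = [[-0.74, -0.67],[-0.67, 0.74]] @ diag([4.303431445689183, 0.2525426543249956]) @ [[0.92, 0.4], [-0.4, 0.92]]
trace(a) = -3.84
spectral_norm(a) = 4.30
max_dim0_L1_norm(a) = 5.58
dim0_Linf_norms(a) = [2.86, 1.43]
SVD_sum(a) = [[-2.93, -1.27],[-2.65, -1.15]] + [[0.07, -0.16], [-0.07, 0.17]]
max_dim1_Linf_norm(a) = 2.86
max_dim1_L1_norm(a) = 4.29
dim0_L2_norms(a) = [3.95, 1.73]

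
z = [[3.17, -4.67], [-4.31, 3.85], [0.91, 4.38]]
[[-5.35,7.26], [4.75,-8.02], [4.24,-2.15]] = z@[[-0.2,  1.20], [1.01,  -0.74]]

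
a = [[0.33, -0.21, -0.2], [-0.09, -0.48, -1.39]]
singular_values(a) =[1.49, 0.36]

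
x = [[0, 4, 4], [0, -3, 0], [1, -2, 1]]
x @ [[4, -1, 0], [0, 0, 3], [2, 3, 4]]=[[8, 12, 28], [0, 0, -9], [6, 2, -2]]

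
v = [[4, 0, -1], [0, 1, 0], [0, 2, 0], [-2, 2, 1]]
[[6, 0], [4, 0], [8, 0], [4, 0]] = v @ [[1, 0], [4, 0], [-2, 0]]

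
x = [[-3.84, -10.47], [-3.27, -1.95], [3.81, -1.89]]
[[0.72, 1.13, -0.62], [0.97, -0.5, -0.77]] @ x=[[-8.82, -8.57], [-5.02, -7.73]]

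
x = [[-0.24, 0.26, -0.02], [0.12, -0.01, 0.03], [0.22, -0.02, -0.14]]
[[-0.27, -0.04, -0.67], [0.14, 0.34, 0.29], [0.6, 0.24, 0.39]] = x@[[1.61,2.55,2.18],[0.31,2.36,-0.51],[-1.81,1.96,0.7]]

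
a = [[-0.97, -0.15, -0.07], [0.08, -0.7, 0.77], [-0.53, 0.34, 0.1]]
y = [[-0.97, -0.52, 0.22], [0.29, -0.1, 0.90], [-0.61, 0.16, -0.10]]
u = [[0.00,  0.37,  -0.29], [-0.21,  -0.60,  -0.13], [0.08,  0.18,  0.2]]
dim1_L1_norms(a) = [1.19, 1.55, 0.97]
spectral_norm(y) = 1.23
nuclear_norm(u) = 1.17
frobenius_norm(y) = 1.60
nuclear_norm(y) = 2.54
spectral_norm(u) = 0.75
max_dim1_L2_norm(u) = 0.65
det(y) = 0.40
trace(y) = -1.17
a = y + u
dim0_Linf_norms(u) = [0.21, 0.6, 0.29]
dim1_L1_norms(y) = [1.71, 1.29, 0.87]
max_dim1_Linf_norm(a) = 0.97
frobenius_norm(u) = 0.85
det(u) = 0.01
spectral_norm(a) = 1.14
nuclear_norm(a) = 2.51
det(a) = 0.41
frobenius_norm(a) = 1.57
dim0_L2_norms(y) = [1.18, 0.55, 0.93]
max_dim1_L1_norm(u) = 0.94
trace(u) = -0.40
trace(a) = -1.57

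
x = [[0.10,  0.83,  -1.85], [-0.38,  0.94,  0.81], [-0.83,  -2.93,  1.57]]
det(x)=-3.181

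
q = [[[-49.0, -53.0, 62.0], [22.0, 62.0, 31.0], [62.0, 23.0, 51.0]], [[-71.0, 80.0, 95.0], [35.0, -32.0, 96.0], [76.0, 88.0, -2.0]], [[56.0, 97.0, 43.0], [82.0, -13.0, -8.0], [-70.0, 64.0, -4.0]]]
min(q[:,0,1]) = -53.0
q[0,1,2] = 31.0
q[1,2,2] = -2.0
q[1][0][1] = 80.0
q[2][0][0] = 56.0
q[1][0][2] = 95.0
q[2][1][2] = -8.0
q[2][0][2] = 43.0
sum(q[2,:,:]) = 247.0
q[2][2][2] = -4.0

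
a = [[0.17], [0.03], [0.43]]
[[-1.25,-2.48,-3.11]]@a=[[-1.62]]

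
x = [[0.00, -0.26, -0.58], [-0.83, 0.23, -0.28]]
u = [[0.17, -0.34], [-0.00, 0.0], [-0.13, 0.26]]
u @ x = [[0.28,-0.12,-0.00], [0.0,0.00,0.00], [-0.22,0.09,0.0]]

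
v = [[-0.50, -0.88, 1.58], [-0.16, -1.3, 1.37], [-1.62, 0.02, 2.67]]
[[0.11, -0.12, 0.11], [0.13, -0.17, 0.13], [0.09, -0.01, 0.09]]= v @ [[0.34, 0.11, 0.24], [0.11, 0.18, 0.06], [0.24, 0.06, 0.18]]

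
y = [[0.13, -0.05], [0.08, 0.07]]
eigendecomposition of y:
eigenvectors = [[(0.29+0.55j),(0.29-0.55j)], [(0.78+0j),(0.78-0j)]]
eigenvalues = [(0.1+0.06j), (0.1-0.06j)]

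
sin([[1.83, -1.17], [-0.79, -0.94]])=[[0.69, -0.62], [-0.42, -0.79]]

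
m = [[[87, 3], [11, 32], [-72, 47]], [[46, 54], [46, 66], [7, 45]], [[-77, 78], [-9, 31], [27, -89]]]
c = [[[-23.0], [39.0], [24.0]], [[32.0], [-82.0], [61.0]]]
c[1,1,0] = -82.0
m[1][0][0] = 46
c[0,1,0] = 39.0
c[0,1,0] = 39.0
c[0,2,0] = 24.0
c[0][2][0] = 24.0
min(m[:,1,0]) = -9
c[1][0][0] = 32.0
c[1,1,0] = -82.0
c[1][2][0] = 61.0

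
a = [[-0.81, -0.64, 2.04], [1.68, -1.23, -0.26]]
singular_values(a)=[2.45, 1.91]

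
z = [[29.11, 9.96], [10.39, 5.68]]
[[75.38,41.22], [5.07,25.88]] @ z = [[2622.59,984.91], [416.48,197.50]]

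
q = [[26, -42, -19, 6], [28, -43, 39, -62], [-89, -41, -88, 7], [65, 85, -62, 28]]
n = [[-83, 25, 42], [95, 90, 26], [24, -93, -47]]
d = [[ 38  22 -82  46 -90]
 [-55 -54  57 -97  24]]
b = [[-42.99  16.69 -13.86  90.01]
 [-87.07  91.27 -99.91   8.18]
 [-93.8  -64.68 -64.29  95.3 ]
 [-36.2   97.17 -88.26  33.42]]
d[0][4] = -90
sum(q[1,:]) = -38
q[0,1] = -42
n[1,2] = 26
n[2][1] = -93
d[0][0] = 38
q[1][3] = -62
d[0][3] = 46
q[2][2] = -88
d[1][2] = 57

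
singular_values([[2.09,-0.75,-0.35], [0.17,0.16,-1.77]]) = [2.32, 1.69]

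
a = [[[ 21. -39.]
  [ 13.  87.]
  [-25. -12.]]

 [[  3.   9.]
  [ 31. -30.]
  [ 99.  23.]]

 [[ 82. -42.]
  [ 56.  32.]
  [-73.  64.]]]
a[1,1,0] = 31.0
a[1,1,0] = 31.0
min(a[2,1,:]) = 32.0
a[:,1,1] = [87.0, -30.0, 32.0]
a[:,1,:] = [[13.0, 87.0], [31.0, -30.0], [56.0, 32.0]]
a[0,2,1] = -12.0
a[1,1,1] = -30.0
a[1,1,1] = -30.0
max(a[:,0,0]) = 82.0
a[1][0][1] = 9.0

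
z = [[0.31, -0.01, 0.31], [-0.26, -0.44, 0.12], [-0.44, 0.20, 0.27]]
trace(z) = 0.14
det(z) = -0.12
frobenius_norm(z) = 0.88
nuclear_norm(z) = 1.50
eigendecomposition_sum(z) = [[(0.16+0.18j), (0.02-0.04j), 0.15-0.12j], [-0.09+0.01j, (0.01+0.01j), (0.01+0.07j)], [(-0.23+0.2j), 0.05+0.02j, 0.15+0.19j]] + [[(0.16-0.18j), (0.02+0.04j), 0.15+0.12j],[(-0.09-0.01j), 0.01-0.01j, (0.01-0.07j)],[-0.23-0.20j, 0.05-0.02j, (0.15-0.19j)]] + [[-0.01+0.00j, (-0.04-0j), 0.01+0.00j], [-0.09+0.00j, -0.46-0.00j, (0.11+0j)], [(0.02-0j), (0.1+0j), -0.02-0.00j]]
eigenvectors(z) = [[(-0+0.61j), -0.00-0.61j, -0.09+0.00j], [(-0.18-0.12j), (-0.18+0.12j), (-0.97+0j)], [-0.76+0.00j, -0.76-0.00j, 0.20+0.00j]]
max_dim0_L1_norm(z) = 1.01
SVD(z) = [[-0.34, -0.03, 0.94],[0.57, -0.80, 0.18],[0.75, 0.6, 0.29]] @ diag([0.6134651983892877, 0.47993615088116776, 0.40953844928475375]) @ [[-0.95,  -0.16,  0.27], [-0.13,  0.98,  0.11], [0.28,  -0.07,  0.96]]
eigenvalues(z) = [(0.31+0.38j), (0.31-0.38j), (-0.49+0j)]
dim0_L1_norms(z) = [1.01, 0.65, 0.7]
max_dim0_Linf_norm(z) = 0.44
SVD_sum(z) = [[0.2,0.03,-0.06], [-0.33,-0.06,0.09], [-0.44,-0.07,0.12]] + [[0.00,-0.02,-0.00], [0.05,-0.38,-0.04], [-0.04,0.28,0.03]] + [[0.11,-0.03,0.37], [0.02,-0.01,0.07], [0.03,-0.01,0.12]]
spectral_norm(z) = 0.61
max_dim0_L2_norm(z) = 0.6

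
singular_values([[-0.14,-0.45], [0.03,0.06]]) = [0.48, 0.01]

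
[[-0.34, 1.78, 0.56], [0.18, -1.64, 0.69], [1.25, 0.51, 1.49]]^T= [[-0.34, 0.18, 1.25], [1.78, -1.64, 0.51], [0.56, 0.69, 1.49]]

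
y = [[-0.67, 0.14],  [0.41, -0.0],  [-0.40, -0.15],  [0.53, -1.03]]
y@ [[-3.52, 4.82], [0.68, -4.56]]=[[2.45, -3.87], [-1.44, 1.98], [1.31, -1.24], [-2.57, 7.25]]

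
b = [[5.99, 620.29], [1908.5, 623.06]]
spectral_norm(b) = 2018.29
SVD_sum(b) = [[203.58, 73.57], [1887.19, 682.04]] + [[-197.59,546.72],[21.31,-58.98]]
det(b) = -1180091.34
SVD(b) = [[-0.11, -0.99], [-0.99, 0.11]] @ diag([2018.291244493625, 584.6982385815561]) @ [[-0.94, -0.34],[0.34, -0.94]]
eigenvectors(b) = [[-0.6, -0.4],[0.8, -0.92]]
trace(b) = 629.05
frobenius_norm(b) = 2101.28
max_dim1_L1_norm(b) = 2531.56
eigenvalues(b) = [-816.41, 1445.46]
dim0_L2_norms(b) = [1908.51, 879.18]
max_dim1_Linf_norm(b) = 1908.5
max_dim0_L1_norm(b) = 1914.49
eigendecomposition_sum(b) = [[-519.57, 223.89],  [688.86, -296.84]] + [[525.56, 396.4], [1219.64, 919.90]]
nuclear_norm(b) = 2602.99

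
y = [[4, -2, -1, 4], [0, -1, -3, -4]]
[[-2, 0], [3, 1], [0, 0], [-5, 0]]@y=[[-8, 4, 2, -8], [12, -7, -6, 8], [0, 0, 0, 0], [-20, 10, 5, -20]]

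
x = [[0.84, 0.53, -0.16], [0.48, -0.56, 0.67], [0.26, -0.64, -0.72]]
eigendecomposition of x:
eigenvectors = [[0.95+0.00j, (0.02-0.22j), (0.02+0.22j)], [(0.3+0j), (0.01+0.67j), (0.01-0.67j)], [(0.03+0j), (-0.71+0j), -0.71-0.00j]]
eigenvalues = [(1+0j), (-0.72+0.69j), (-0.72-0.69j)]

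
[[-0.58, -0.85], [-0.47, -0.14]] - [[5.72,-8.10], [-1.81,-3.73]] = [[-6.30, 7.25], [1.34, 3.59]]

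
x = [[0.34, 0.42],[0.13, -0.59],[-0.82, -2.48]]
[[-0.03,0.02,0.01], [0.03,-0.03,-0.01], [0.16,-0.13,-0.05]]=x @ [[-0.01, 0.01, 0.00], [-0.06, 0.05, 0.02]]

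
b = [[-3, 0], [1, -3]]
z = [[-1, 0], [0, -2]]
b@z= [[3, 0], [-1, 6]]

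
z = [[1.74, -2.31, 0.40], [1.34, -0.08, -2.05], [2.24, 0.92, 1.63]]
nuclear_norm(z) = 8.18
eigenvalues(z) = [(3.13+0j), (0.08+2.48j), (0.08-2.48j)]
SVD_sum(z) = [[2.19, -0.81, 0.71], [0.57, -0.21, 0.18], [1.95, -0.72, 0.63]] + [[0.06, -0.62, -0.89], [0.09, -1.03, -1.47], [-0.09, 1.0, 1.43]] + [[-0.51, -0.88, 0.58], [0.68, 1.16, -0.77], [0.38, 0.65, -0.43]]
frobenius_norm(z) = 4.80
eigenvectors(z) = [[(0.61+0j), (-0.23-0.46j), -0.23+0.46j], [(-0.23+0j), -0.68+0.00j, (-0.68-0j)], [(0.76+0j), -0.10+0.52j, (-0.1-0.52j)]]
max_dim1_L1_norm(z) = 4.79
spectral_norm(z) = 3.34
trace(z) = 3.29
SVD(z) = [[-0.73, 0.40, 0.55], [-0.19, 0.66, -0.73], [-0.65, -0.64, -0.41]] @ diag([3.335096841811922, 2.7266429616221455, 2.119350658945461]) @ [[-0.9,0.33,-0.29], [0.05,-0.57,-0.82], [-0.44,-0.75,0.5]]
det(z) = 19.27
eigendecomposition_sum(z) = [[1.36-0.00j, -0.63+0.00j, 1.22+0.00j], [(-0.52+0j), 0.24-0.00j, -0.47-0.00j], [(1.71-0j), (-0.79+0j), 1.53+0.00j]] + [[0.19+0.70j, -0.84+0.28j, (-0.41-0.47j)], [0.93+0.18j, -0.16+1.15j, (-0.79+0.21j)], [(0.27-0.68j), 0.85+0.29j, (0.05+0.63j)]] + [[0.19-0.70j, -0.84-0.28j, -0.41+0.47j], [(0.93-0.18j), (-0.16-1.15j), (-0.79-0.21j)], [(0.27+0.68j), (0.85-0.29j), (0.05-0.63j)]]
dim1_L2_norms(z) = [2.92, 2.45, 2.92]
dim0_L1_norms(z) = [5.32, 3.31, 4.08]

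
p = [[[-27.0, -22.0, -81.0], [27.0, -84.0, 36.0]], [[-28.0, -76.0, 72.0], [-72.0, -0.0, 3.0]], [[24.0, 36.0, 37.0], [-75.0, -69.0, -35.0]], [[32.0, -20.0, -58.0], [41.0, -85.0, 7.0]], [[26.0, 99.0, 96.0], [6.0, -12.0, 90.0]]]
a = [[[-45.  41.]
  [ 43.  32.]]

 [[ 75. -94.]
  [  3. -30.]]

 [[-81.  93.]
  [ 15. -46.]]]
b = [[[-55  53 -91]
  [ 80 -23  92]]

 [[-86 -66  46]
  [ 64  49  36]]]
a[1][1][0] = 3.0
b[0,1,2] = 92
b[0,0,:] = [-55, 53, -91]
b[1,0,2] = 46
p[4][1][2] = 90.0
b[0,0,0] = -55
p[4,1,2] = 90.0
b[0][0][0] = -55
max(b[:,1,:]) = 92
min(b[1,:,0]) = -86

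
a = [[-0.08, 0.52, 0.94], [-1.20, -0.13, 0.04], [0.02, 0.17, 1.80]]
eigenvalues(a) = [(-0.09+0.73j), (-0.09-0.73j), (1.77+0j)]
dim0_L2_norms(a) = [1.2, 0.56, 2.03]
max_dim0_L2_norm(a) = 2.03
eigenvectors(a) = [[(-0.03-0.52j),-0.03+0.52j,0.39+0.00j], [0.85+0.00j,0.85-0.00j,-0.23+0.00j], [(-0.07-0.02j),-0.07+0.02j,0.89+0.00j]]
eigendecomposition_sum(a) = [[-0.02+0.37j,  (0.23+0.01j),  0.07-0.16j], [(-0.61-0.08j),  -0.05+0.37j,  (0.25+0.13j)], [0.05+0.02j,  0.01-0.03j,  -0.02-0.02j]] + [[(-0.02-0.37j), 0.23-0.01j, 0.07+0.16j], [-0.61+0.08j, -0.05-0.37j, 0.25-0.13j], [0.05-0.02j, (0.01+0.03j), -0.02+0.02j]] + [[(-0.03+0j),0.06-0.00j,0.80-0.00j], [(0.02-0j),(-0.04+0j),-0.47+0.00j], [(-0.07+0j),0.14-0.00j,1.83-0.00j]]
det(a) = 0.95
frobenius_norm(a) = 2.43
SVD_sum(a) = [[-0.02, 0.2, 1.0],[-0.0, 0.01, 0.04],[-0.04, 0.35, 1.76]] + [[-0.02, -0.0, -0.00], [-1.2, -0.13, -0.0], [0.04, 0.00, 0.00]] + [[-0.03, 0.32, -0.06], [0.00, -0.01, 0.00], [0.02, -0.18, 0.04]]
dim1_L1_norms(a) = [1.54, 1.37, 1.99]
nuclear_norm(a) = 3.66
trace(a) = 1.59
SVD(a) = [[0.5,0.02,-0.87], [0.02,1.0,0.03], [0.87,-0.03,0.49]] @ diag([2.069728346628965, 1.2078630172056972, 0.38143348414537515]) @ [[-0.02, 0.19, 0.98], [-0.99, -0.1, -0.0], [0.10, -0.98, 0.2]]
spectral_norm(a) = 2.07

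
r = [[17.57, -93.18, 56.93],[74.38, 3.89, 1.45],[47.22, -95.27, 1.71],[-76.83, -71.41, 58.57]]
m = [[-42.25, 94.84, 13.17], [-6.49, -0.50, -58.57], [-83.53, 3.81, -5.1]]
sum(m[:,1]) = 98.15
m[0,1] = 94.84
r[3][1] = -71.41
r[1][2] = 1.45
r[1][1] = 3.89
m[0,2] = 13.17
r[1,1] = 3.89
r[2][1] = -95.27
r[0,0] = 17.57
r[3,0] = -76.83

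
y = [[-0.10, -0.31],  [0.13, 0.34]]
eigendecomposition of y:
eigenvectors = [[-0.92, 0.71], [0.39, -0.71]]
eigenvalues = [0.03, 0.21]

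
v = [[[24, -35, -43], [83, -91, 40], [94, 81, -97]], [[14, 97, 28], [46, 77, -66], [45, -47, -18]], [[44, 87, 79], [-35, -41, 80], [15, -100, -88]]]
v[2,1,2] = 80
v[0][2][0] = 94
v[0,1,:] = [83, -91, 40]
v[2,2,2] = -88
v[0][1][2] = 40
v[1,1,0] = 46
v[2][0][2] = 79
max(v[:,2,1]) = 81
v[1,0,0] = 14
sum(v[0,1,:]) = 32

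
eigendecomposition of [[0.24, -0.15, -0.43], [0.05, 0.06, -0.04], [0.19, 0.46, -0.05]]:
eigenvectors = [[-0.81+0.00j, (-0.81-0j), 0.79+0.00j], [(-0.09+0.09j), -0.09-0.09j, (-0.27+0j)], [-0.18+0.54j, -0.18-0.54j, 0.55+0.00j]]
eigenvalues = [(0.13+0.3j), (0.13-0.3j), (-0+0j)]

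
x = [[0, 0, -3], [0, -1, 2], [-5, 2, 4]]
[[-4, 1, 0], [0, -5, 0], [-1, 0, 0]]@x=[[0, -1, 14], [0, 5, -10], [0, 0, 3]]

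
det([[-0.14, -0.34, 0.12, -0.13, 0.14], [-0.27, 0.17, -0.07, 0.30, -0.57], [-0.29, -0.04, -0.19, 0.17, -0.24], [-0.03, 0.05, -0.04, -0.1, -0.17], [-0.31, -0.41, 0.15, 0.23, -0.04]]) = 0.001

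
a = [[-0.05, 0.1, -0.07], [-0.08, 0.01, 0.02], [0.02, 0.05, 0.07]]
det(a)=0.001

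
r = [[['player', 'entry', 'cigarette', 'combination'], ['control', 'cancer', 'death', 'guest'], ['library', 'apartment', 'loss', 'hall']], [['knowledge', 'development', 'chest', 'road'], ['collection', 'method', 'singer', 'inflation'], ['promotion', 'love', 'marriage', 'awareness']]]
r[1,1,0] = 'collection'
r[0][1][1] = 'cancer'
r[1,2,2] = 'marriage'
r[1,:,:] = [['knowledge', 'development', 'chest', 'road'], ['collection', 'method', 'singer', 'inflation'], ['promotion', 'love', 'marriage', 'awareness']]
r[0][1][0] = 'control'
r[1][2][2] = 'marriage'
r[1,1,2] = 'singer'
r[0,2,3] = 'hall'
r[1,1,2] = 'singer'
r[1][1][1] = 'method'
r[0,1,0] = 'control'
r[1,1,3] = 'inflation'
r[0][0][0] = 'player'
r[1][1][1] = 'method'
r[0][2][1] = 'apartment'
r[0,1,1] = 'cancer'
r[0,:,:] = [['player', 'entry', 'cigarette', 'combination'], ['control', 'cancer', 'death', 'guest'], ['library', 'apartment', 'loss', 'hall']]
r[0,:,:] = [['player', 'entry', 'cigarette', 'combination'], ['control', 'cancer', 'death', 'guest'], ['library', 'apartment', 'loss', 'hall']]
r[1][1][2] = 'singer'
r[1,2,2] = 'marriage'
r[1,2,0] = 'promotion'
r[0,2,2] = 'loss'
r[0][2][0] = 'library'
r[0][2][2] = 'loss'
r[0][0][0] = 'player'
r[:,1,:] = [['control', 'cancer', 'death', 'guest'], ['collection', 'method', 'singer', 'inflation']]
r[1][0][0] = 'knowledge'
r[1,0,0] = 'knowledge'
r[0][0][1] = 'entry'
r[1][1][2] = 'singer'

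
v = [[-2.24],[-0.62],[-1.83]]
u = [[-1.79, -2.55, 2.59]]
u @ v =[[0.85]]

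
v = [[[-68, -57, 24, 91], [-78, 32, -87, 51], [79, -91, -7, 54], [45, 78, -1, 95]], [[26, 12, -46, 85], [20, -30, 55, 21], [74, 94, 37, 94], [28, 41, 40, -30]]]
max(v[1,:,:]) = 94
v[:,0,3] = [91, 85]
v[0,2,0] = 79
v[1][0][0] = 26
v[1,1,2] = 55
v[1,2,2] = 37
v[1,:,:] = [[26, 12, -46, 85], [20, -30, 55, 21], [74, 94, 37, 94], [28, 41, 40, -30]]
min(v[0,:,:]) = -91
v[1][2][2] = 37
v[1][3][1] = 41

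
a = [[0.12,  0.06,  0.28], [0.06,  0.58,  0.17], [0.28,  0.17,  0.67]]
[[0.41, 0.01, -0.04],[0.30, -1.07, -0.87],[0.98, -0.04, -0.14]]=a @ [[1.14, -0.21, 0.09], [0.12, -1.99, -1.55], [0.96, 0.54, 0.15]]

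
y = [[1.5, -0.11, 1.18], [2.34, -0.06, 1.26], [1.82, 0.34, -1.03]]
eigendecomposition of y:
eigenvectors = [[-0.53, -0.08, -0.34],  [-0.76, 0.98, -0.21],  [-0.38, 0.19, 0.92]]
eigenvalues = [2.19, -0.0, -1.78]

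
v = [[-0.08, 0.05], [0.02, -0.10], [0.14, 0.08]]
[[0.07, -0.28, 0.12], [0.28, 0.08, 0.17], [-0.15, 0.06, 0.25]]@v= [[0.01, 0.04],  [0.00, 0.02],  [0.05, 0.01]]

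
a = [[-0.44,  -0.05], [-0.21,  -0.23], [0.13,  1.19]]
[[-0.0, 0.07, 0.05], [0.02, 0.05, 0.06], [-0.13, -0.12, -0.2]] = a@[[0.02, -0.16, -0.09], [-0.11, -0.08, -0.16]]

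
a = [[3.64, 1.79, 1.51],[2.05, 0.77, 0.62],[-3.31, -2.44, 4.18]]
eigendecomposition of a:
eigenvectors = [[-0.03-0.48j, (-0.03+0.48j), (-0.46+0j)],  [-0.04-0.24j, -0.04+0.24j, (0.88+0j)],  [(0.84+0j), 0.84-0.00j, 0.14+0.00j]]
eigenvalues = [(4.4+2.56j), (4.4-2.56j), (-0.21+0j)]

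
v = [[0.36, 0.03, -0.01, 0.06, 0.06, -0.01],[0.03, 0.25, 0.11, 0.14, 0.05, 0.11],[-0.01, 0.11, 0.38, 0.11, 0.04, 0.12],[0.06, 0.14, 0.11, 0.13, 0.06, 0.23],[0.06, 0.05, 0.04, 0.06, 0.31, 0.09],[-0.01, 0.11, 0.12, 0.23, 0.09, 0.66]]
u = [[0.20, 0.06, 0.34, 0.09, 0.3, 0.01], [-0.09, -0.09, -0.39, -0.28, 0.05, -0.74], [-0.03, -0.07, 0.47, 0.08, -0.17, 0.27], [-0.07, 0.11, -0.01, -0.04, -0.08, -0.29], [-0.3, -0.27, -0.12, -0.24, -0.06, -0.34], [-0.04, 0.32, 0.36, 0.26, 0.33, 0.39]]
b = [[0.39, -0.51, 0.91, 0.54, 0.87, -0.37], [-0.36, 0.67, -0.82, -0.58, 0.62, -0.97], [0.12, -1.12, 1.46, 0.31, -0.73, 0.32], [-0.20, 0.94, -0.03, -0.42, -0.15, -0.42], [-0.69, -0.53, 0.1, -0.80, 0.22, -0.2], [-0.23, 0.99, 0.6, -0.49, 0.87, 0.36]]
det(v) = -0.00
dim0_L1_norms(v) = [0.53, 0.69, 0.77, 0.73, 0.61, 1.22]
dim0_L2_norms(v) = [0.37, 0.33, 0.43, 0.33, 0.34, 0.72]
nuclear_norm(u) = 2.88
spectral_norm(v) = 0.89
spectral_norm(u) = 1.33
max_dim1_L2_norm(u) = 0.89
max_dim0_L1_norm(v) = 1.22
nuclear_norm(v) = 2.10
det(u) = 0.00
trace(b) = 2.68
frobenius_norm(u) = 1.55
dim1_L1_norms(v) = [0.53, 0.69, 0.77, 0.73, 0.61, 1.22]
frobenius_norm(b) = 3.85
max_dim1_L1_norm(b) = 4.06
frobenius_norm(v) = 1.09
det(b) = 0.03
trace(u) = 0.87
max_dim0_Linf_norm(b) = 1.46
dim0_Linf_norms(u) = [0.3, 0.32, 0.47, 0.28, 0.33, 0.74]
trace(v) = 2.09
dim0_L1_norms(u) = [0.73, 0.92, 1.69, 0.99, 0.99, 2.04]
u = b @ v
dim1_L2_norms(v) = [0.37, 0.33, 0.43, 0.33, 0.34, 0.72]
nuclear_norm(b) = 7.91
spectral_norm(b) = 2.81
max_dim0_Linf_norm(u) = 0.74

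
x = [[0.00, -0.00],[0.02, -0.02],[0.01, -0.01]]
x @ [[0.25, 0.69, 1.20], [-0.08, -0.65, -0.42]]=[[0.00, 0.00, 0.0], [0.01, 0.03, 0.03], [0.00, 0.01, 0.02]]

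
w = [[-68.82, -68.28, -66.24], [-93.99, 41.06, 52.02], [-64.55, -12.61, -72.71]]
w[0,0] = -68.82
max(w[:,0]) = -64.55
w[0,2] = -66.24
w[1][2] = 52.02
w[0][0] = -68.82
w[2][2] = -72.71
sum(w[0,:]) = -203.33999999999997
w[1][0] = -93.99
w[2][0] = -64.55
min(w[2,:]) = -72.71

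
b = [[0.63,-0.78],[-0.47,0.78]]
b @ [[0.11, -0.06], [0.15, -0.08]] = [[-0.05,  0.02],[0.07,  -0.03]]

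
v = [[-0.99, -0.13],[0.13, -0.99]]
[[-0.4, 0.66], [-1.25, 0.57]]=v @ [[0.23,  -0.58], [1.29,  -0.65]]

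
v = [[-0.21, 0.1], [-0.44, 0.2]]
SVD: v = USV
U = [[-0.43,-0.90], [-0.9,0.43]]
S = [0.54, 0.0]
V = [[0.91,-0.42], [-0.42,-0.91]]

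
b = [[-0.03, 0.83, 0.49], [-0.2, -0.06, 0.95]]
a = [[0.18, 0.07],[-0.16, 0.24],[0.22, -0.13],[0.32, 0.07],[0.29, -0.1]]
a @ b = [[-0.02, 0.15, 0.15], [-0.04, -0.15, 0.15], [0.02, 0.19, -0.02], [-0.02, 0.26, 0.22], [0.01, 0.25, 0.05]]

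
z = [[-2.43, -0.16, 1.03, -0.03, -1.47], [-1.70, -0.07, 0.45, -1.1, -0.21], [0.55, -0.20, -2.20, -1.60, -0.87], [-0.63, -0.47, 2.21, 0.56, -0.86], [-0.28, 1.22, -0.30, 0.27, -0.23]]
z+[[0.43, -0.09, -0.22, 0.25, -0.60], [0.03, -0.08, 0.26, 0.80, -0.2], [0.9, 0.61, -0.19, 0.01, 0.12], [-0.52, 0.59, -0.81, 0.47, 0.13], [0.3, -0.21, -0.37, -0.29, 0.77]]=[[-2.0, -0.25, 0.81, 0.22, -2.07], [-1.67, -0.15, 0.71, -0.30, -0.41], [1.45, 0.41, -2.39, -1.59, -0.75], [-1.15, 0.12, 1.40, 1.03, -0.73], [0.02, 1.01, -0.67, -0.02, 0.54]]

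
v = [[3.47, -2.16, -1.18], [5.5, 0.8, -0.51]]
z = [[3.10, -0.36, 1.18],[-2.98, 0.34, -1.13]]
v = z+[[0.37, -1.8, -2.36], [8.48, 0.46, 0.62]]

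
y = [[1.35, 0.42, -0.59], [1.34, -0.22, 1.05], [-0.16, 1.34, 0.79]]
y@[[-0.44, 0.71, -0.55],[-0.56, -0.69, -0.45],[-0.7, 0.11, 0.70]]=[[-0.42, 0.60, -1.34], [-1.2, 1.22, 0.10], [-1.23, -0.95, 0.04]]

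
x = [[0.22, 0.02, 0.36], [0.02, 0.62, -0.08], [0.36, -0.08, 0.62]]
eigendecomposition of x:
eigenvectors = [[0.85, -0.48, -0.21], [-0.09, 0.25, -0.96], [-0.51, -0.84, -0.17]]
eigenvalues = [0.0, 0.85, 0.61]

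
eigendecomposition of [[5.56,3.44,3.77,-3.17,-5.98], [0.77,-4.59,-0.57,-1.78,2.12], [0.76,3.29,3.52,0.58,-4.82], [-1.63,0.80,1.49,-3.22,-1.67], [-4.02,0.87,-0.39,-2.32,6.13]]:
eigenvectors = [[(0.73+0j), (-0.3-0.35j), -0.30+0.35j, -0.35+0.12j, (-0.35-0.12j)], [-0.05+0.00j, (-0.17-0.13j), -0.17+0.13j, (0.12-0.54j), (0.12+0.54j)], [(0.38+0j), 0.76+0.00j, (0.76-0j), (-0.16+0.24j), (-0.16-0.24j)], [0.02+0.00j, 0.27+0.12j, (0.27-0.12j), (-0.63+0j), (-0.63-0j)], [-0.56+0.00j, 0.03-0.27j, (0.03+0.27j), -0.28+0.08j, (-0.28-0.08j)]]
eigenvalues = [(11.77+0j), (2.49+0.92j), (2.49-0.92j), (-4.67+0.63j), (-4.67-0.63j)]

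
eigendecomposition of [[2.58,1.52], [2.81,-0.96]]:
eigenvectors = [[0.85,-0.32],[0.53,0.95]]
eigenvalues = [3.53, -1.91]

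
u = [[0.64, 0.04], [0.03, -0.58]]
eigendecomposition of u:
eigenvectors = [[1.0, -0.03], [0.02, 1.00]]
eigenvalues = [0.64, -0.58]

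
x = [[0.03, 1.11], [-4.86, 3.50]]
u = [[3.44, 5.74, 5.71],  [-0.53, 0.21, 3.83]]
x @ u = [[-0.49, 0.41, 4.42], [-18.57, -27.16, -14.35]]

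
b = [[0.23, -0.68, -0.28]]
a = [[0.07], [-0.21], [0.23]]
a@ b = [[0.02, -0.05, -0.02], [-0.05, 0.14, 0.06], [0.05, -0.16, -0.06]]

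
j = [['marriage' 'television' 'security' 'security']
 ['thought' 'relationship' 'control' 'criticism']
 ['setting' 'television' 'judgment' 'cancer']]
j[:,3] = ['security', 'criticism', 'cancer']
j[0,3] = 'security'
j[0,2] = 'security'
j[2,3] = 'cancer'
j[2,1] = 'television'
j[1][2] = 'control'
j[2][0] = 'setting'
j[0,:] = ['marriage', 'television', 'security', 'security']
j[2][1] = 'television'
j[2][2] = 'judgment'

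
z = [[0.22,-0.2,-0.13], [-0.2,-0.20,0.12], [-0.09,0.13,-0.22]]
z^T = [[0.22, -0.20, -0.09], [-0.20, -0.2, 0.13], [-0.13, 0.12, -0.22]]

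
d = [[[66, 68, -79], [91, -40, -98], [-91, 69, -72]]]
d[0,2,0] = -91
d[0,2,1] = 69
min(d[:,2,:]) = -91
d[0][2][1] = 69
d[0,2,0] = -91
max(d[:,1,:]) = 91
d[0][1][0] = 91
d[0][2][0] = -91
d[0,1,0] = 91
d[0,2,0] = -91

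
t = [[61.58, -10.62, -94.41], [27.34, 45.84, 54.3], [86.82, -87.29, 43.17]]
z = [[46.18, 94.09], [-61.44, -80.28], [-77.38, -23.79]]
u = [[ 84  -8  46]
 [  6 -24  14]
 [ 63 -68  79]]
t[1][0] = 27.34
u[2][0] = 63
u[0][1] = -8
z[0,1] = 94.09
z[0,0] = 46.18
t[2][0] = 86.82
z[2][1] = -23.79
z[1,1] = -80.28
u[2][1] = -68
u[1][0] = 6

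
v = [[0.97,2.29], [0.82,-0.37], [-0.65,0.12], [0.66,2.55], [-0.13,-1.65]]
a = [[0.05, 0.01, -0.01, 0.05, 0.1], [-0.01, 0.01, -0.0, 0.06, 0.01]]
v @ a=[[0.03, 0.03, -0.01, 0.19, 0.12], [0.04, 0.00, -0.01, 0.02, 0.08], [-0.03, -0.01, 0.01, -0.03, -0.06], [0.01, 0.03, -0.01, 0.19, 0.09], [0.01, -0.02, 0.0, -0.11, -0.03]]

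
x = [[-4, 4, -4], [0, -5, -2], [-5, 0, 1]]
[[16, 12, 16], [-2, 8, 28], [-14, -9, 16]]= x @ [[2, 1, -4], [2, 0, -4], [-4, -4, -4]]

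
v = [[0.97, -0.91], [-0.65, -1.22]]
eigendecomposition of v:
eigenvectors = [[0.97, 0.35], [-0.26, 0.94]]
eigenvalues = [1.21, -1.46]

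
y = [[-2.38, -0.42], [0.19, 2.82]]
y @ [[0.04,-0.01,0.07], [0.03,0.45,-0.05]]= [[-0.11, -0.17, -0.15],[0.09, 1.27, -0.13]]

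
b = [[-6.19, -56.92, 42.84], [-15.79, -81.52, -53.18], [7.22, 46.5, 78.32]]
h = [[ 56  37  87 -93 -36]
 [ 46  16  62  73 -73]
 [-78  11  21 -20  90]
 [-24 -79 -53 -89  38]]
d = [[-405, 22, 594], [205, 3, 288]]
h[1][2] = 62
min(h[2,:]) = -78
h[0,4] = -36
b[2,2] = 78.32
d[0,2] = 594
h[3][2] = -53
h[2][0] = -78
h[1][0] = 46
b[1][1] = -81.52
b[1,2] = -53.18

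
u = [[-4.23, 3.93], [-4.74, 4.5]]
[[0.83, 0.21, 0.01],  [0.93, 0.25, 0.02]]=u @ [[-0.14, 0.07, 0.1], [0.06, 0.13, 0.11]]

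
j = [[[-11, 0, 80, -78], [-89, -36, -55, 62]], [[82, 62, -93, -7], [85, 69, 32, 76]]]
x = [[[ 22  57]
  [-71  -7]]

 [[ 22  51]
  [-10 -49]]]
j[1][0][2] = -93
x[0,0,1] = 57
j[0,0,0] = -11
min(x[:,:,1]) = -49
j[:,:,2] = [[80, -55], [-93, 32]]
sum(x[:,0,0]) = 44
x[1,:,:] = [[22, 51], [-10, -49]]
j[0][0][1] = 0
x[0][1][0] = -71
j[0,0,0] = -11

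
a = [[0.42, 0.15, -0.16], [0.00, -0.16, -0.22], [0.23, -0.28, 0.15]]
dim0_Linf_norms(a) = [0.42, 0.28, 0.22]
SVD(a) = [[-0.93, -0.36, -0.05], [-0.09, 0.1, 0.99], [-0.35, 0.93, -0.13]] @ diag([0.4870499210789225, 0.37829950480759844, 0.26827571459105465]) @ [[-0.97, -0.05, 0.24], [0.16, -0.87, 0.46], [-0.18, -0.49, -0.85]]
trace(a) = 0.41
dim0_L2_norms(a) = [0.48, 0.36, 0.31]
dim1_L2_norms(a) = [0.47, 0.27, 0.39]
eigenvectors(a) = [[(0.71+0j), 0.71-0.00j, 0.05+0.00j], [(-0.02+0.26j), (-0.02-0.26j), (-0.84+0j)], [(0.27-0.6j), 0.27+0.60j, (-0.54+0j)]]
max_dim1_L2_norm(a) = 0.47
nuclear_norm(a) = 1.13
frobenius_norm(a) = 0.67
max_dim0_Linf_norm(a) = 0.42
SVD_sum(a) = [[0.44, 0.02, -0.11],[0.04, 0.00, -0.01],[0.17, 0.01, -0.04]] + [[-0.02, 0.12, -0.06], [0.01, -0.03, 0.02], [0.06, -0.31, 0.16]] + [[0.0,  0.01,  0.01], [-0.05,  -0.13,  -0.23], [0.01,  0.02,  0.03]]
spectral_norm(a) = 0.49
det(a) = -0.05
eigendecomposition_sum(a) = [[0.21+0.03j, (0.07-0.11j), (-0.08+0.17j)],[-0.02+0.08j, 0.04+0.03j, -0.06-0.03j],[0.10-0.17j, (-0.06-0.1j), 0.11+0.13j]] + [[(0.21-0.03j), (0.07+0.11j), (-0.08-0.17j)], [-0.02-0.08j, (0.04-0.03j), -0.06+0.03j], [(0.1+0.17j), -0.06+0.10j, 0.11-0.13j]] + [[-0.00+0.00j,(0.01+0j),0.01-0.00j], [(0.03-0j),-0.23-0.00j,(-0.1+0j)], [(0.02-0j),-0.15-0.00j,(-0.07+0j)]]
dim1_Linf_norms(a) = [0.42, 0.22, 0.28]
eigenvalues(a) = [(0.36+0.19j), (0.36-0.19j), (-0.3+0j)]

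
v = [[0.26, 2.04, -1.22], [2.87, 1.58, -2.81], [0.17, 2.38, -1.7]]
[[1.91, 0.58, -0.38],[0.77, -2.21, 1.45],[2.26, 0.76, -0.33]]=v@[[-0.25, -0.91, 0.27], [0.98, 0.47, -0.55], [0.02, 0.12, -0.55]]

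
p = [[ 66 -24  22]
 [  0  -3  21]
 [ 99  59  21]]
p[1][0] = 0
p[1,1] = -3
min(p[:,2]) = 21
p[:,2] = [22, 21, 21]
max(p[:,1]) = 59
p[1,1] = -3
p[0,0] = 66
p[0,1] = -24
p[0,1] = -24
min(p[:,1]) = -24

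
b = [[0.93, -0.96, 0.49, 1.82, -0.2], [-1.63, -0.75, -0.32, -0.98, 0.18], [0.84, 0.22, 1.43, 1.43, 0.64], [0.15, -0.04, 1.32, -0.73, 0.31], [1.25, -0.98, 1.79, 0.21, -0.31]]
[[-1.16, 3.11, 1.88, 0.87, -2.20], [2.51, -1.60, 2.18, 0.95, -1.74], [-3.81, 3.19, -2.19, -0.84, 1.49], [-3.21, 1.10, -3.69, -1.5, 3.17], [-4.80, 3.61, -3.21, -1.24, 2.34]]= b @ [[-0.55, 0.27, -0.62, -0.29, 0.52], [-0.83, -0.39, -1.82, -0.80, 1.72], [-2.60, 1.42, -2.35, -0.93, 1.91], [0.0, 0.93, 1.11, 0.49, -1.15], [0.87, -0.48, 0.79, 0.32, -0.64]]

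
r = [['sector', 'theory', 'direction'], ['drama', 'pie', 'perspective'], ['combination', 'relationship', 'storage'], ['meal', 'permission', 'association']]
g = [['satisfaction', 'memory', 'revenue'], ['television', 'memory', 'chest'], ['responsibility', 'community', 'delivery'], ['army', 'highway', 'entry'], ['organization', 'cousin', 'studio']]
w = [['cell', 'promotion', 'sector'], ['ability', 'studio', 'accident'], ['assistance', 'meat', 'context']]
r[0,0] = 'sector'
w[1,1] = 'studio'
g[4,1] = 'cousin'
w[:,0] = ['cell', 'ability', 'assistance']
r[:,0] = ['sector', 'drama', 'combination', 'meal']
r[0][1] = 'theory'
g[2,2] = 'delivery'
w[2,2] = 'context'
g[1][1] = 'memory'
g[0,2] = 'revenue'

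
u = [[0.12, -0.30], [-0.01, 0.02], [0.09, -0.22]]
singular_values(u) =[0.4, 0.0]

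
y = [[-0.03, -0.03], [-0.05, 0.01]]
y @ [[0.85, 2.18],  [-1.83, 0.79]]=[[0.03, -0.09], [-0.06, -0.10]]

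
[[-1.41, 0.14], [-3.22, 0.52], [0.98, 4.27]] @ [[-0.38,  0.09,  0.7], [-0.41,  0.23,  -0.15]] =[[0.48, -0.09, -1.01], [1.01, -0.17, -2.33], [-2.12, 1.07, 0.05]]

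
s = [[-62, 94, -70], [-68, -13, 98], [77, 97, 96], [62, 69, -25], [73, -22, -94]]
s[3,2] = -25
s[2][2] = 96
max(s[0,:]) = 94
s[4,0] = 73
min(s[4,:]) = -94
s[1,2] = 98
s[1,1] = -13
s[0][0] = -62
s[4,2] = -94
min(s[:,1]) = -22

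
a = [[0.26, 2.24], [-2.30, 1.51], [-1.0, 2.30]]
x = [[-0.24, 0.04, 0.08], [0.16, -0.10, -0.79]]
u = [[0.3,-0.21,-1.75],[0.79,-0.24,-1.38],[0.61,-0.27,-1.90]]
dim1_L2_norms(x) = [0.26, 0.81]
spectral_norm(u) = 3.11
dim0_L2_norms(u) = [1.04, 0.42, 2.93]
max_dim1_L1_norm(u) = 2.78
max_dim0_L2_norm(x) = 0.79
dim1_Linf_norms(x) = [0.24, 0.79]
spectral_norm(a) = 3.94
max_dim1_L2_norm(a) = 2.75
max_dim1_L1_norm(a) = 3.81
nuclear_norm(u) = 3.53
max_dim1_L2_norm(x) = 0.81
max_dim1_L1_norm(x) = 1.05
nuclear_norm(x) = 1.04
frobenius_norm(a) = 4.35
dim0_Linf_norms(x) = [0.24, 0.1, 0.79]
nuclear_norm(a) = 5.79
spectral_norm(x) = 0.82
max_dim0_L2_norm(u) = 2.93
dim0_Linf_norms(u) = [0.79, 0.27, 1.9]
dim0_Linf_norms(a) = [2.3, 2.3]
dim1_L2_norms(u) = [1.79, 1.61, 2.01]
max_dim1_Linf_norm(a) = 2.3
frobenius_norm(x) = 0.85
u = a @ x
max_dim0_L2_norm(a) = 3.55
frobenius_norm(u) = 3.14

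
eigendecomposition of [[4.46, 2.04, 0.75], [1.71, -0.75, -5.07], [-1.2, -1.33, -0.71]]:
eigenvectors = [[-0.85, -0.39, -0.27], [-0.46, 0.83, 0.9], [0.27, -0.40, 0.35]]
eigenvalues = [5.34, 0.88, -3.22]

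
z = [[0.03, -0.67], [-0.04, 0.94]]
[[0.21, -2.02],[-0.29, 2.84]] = z@ [[1.77, 0.72], [-0.23, 3.05]]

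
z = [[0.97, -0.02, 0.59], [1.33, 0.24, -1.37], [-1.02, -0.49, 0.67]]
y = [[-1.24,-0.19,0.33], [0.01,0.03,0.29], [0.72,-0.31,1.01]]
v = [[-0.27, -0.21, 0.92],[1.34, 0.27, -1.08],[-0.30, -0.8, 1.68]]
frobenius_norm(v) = 2.75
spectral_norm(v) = 2.58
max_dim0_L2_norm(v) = 2.2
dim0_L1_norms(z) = [3.32, 0.75, 2.63]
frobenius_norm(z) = 2.59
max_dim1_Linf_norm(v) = 1.68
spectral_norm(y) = 1.47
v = z + y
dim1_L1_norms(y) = [1.76, 0.33, 2.04]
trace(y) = -0.20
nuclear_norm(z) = 3.72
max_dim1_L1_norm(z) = 2.94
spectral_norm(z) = 2.33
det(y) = -0.19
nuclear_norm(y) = 2.70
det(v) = -0.40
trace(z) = 1.88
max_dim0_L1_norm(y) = 1.97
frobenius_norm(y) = 1.84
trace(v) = 1.68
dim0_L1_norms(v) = [1.91, 1.28, 3.68]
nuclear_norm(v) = 3.68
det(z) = -0.75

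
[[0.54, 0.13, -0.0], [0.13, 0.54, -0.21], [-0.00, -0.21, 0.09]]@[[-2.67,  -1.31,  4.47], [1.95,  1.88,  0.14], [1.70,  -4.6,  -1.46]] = [[-1.19, -0.46, 2.43], [0.35, 1.81, 0.96], [-0.26, -0.81, -0.16]]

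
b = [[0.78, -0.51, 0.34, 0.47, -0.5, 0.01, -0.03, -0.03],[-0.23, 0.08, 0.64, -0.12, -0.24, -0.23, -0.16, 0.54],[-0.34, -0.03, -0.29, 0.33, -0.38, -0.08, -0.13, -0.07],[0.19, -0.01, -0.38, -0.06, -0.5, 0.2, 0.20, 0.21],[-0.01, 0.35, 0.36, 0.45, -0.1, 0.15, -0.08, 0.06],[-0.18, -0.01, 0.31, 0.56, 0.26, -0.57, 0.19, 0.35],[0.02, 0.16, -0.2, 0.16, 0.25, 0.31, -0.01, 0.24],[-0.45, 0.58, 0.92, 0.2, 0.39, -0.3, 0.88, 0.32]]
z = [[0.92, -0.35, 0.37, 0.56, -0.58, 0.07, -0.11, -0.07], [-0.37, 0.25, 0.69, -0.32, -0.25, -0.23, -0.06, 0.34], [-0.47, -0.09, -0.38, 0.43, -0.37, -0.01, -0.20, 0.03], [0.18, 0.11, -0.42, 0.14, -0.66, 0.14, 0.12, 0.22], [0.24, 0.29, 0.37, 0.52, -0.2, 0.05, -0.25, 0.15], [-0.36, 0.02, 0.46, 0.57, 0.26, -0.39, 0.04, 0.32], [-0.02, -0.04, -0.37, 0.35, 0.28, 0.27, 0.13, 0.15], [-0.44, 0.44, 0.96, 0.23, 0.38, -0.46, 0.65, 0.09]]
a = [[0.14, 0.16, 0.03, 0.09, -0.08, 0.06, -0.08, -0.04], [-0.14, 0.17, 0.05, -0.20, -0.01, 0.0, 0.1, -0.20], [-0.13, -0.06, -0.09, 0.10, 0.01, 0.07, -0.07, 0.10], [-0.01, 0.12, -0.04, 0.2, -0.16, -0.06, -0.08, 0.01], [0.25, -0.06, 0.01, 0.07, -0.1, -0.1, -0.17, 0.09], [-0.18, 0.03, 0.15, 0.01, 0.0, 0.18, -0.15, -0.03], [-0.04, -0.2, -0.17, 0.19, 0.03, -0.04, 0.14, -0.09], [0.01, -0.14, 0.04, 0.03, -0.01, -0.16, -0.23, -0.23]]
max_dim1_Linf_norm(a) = 0.25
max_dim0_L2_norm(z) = 1.53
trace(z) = 0.56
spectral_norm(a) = 0.53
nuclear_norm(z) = 6.98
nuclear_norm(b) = 6.78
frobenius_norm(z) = 2.92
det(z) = 0.05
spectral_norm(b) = 1.91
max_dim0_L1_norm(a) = 1.02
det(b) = 0.05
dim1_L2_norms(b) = [1.21, 0.95, 0.69, 0.75, 0.71, 1.0, 0.55, 1.6]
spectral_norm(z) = 1.91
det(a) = -0.00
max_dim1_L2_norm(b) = 1.6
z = b + a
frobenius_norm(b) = 2.78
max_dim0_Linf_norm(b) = 0.92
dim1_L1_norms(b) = [2.67, 2.24, 1.65, 1.75, 1.56, 2.43, 1.35, 4.04]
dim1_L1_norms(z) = [3.03, 2.51, 1.98, 1.99, 2.07, 2.42, 1.61, 3.65]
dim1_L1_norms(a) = [0.68, 0.87, 0.63, 0.68, 0.85, 0.73, 0.9, 0.85]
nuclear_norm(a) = 2.31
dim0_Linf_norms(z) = [0.92, 0.44, 0.96, 0.57, 0.66, 0.46, 0.65, 0.34]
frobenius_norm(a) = 0.95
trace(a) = 0.41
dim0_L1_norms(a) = [0.9, 0.94, 0.58, 0.89, 0.4, 0.67, 1.02, 0.79]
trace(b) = 0.15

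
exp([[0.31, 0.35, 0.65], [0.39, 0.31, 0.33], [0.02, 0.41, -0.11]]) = [[1.49,0.66,0.83], [0.56,1.56,0.54], [0.12,0.49,0.99]]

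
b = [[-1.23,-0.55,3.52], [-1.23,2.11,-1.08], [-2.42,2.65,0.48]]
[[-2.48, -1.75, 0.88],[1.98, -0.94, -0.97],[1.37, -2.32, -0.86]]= b @ [[-0.3, 0.62, -0.45], [0.38, -0.25, -0.73], [-0.75, -0.32, -0.02]]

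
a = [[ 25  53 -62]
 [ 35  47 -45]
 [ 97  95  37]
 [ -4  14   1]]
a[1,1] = 47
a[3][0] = -4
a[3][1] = 14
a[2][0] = 97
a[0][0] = 25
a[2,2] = 37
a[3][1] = 14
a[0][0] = 25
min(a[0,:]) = -62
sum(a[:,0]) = 153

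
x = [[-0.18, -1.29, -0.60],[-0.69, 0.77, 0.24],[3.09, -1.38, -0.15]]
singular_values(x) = [3.55, 1.43, 0.0]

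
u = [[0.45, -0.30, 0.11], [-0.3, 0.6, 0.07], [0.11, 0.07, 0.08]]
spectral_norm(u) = 0.83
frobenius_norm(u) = 0.88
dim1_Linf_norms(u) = [0.45, 0.6, 0.11]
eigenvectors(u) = [[-0.62, 0.67, -0.42],[0.79, 0.54, -0.31],[-0.02, 0.52, 0.86]]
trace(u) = 1.13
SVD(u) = [[-0.62, -0.67, -0.42], [0.79, -0.54, -0.31], [-0.02, -0.52, 0.86]] @ diag([0.8344485012684911, 0.2942686750132894, 0.001282823718219467]) @ [[-0.62,0.79,-0.02], [-0.67,-0.54,-0.52], [-0.42,-0.31,0.86]]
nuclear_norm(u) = 1.13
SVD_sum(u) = [[0.32, -0.41, 0.01],[-0.41, 0.52, -0.01],[0.01, -0.01, 0.0]] + [[0.13, 0.11, 0.1], [0.11, 0.08, 0.08], [0.10, 0.08, 0.08]] + [[0.00, 0.0, -0.00], [0.0, 0.00, -0.00], [-0.0, -0.0, 0.0]]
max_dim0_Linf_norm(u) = 0.6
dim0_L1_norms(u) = [0.86, 0.97, 0.26]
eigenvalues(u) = [0.83, 0.29, 0.0]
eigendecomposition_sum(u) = [[0.32,-0.41,0.01],[-0.41,0.52,-0.01],[0.01,-0.01,0.00]] + [[0.13, 0.11, 0.1], [0.11, 0.08, 0.08], [0.10, 0.08, 0.08]] + [[0.00, 0.0, -0.0], [0.00, 0.00, -0.00], [-0.00, -0.00, 0.00]]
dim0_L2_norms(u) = [0.55, 0.67, 0.15]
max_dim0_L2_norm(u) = 0.67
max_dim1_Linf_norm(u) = 0.6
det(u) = 0.00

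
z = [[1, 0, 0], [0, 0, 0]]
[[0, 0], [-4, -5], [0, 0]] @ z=[[0, 0, 0], [-4, 0, 0], [0, 0, 0]]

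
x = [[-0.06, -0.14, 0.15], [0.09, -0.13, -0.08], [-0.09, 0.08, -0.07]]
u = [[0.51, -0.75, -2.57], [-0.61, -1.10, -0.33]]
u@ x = [[0.13,  -0.18,  0.32], [-0.03,  0.2,  0.02]]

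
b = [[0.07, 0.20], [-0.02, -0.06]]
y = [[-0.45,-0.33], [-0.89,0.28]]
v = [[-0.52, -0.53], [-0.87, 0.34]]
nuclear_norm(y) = 1.42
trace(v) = -0.18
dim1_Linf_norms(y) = [0.45, 0.89]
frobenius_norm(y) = 1.09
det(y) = -0.42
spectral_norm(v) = 1.01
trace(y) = -0.17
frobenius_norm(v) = 1.19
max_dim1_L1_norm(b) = 0.27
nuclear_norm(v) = 1.64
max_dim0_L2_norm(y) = 1.0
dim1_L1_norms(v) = [1.05, 1.21]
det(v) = -0.64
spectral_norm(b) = 0.22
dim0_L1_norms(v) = [1.39, 0.87]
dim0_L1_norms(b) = [0.09, 0.26]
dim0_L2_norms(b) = [0.07, 0.21]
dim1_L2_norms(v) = [0.74, 0.93]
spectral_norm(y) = 1.00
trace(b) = 0.01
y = v + b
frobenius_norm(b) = 0.22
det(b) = -0.00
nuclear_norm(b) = 0.22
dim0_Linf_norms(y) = [0.89, 0.33]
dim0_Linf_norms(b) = [0.07, 0.2]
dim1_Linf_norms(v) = [0.53, 0.87]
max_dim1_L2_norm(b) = 0.21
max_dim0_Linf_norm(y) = 0.89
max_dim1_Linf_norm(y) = 0.89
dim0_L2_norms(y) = [1.0, 0.43]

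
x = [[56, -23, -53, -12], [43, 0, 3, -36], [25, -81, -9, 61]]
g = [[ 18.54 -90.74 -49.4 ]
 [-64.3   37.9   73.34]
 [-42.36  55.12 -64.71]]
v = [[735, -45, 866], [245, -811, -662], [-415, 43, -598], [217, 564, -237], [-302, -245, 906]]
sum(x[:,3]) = 13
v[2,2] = -598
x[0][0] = 56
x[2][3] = 61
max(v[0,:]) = 866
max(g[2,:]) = 55.12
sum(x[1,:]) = 10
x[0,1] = -23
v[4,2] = 906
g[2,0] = -42.36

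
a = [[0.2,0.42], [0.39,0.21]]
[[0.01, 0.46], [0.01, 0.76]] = a @ [[0.03, 1.82], [0.00, 0.24]]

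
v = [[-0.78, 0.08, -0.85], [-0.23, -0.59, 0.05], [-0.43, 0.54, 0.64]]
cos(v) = [[0.55, 0.25, -0.06], [-0.13, 0.82, -0.09], [0.03, 0.0, 0.62]]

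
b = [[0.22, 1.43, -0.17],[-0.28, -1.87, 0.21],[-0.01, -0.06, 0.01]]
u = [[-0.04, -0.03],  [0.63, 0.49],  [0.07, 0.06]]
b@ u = [[0.88, 0.68], [-1.15, -0.90], [-0.04, -0.03]]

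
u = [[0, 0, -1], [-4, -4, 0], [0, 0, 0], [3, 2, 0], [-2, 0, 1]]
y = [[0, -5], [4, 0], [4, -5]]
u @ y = [[-4, 5], [-16, 20], [0, 0], [8, -15], [4, 5]]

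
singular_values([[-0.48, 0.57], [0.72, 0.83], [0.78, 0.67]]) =[1.5, 0.75]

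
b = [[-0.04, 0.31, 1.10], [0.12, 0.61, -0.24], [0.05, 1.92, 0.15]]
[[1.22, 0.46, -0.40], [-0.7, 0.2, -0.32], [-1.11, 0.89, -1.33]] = b@ [[0.29, 0.07, 0.61], [-0.69, 0.44, -0.70], [1.31, 0.3, -0.14]]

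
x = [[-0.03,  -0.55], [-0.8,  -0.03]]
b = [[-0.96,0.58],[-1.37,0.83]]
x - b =[[0.93, -1.13],  [0.57, -0.86]]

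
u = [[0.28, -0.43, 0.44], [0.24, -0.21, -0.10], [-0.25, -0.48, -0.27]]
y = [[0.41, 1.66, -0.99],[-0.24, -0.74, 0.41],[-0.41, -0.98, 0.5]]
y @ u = [[0.76, -0.05, 0.28],[-0.35, 0.06, -0.14],[-0.48, 0.14, -0.22]]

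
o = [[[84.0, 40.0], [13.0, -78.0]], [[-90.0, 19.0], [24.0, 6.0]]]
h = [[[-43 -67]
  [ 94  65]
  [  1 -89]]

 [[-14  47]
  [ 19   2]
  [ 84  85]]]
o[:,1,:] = [[13.0, -78.0], [24.0, 6.0]]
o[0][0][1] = 40.0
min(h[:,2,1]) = -89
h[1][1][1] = 2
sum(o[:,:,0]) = 31.0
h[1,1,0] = 19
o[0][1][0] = 13.0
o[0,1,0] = 13.0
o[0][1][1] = -78.0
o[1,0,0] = -90.0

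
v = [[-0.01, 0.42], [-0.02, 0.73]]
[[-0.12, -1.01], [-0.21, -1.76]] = v @ [[0.33,0.85], [-0.28,-2.39]]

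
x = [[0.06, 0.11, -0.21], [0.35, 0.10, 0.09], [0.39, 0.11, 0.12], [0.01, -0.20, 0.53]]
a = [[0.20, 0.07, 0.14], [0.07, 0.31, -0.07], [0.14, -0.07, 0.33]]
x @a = [[-0.01, 0.05, -0.07], [0.09, 0.05, 0.07], [0.10, 0.05, 0.09], [0.06, -0.1, 0.19]]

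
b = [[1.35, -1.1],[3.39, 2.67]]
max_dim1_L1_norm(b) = 6.06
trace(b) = 4.02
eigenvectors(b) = [[(0.17-0.47j), 0.17+0.47j], [-0.87+0.00j, -0.87-0.00j]]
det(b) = 7.33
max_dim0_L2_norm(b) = 3.65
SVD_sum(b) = [[0.36, 0.26], [3.49, 2.53]] + [[0.99, -1.36], [-0.1, 0.14]]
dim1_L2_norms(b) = [1.74, 4.32]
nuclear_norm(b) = 6.03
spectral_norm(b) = 4.33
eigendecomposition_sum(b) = [[(0.68+1.27j), (-0.55+0.61j)], [(1.69-1.88j), (1.33+0.54j)]] + [[(0.68-1.27j), (-0.55-0.61j)], [(1.69+1.88j), (1.33-0.54j)]]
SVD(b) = [[-0.10, -0.99],[-0.99, 0.1]] @ diag([4.33492398575214, 1.6917251661398132]) @ [[-0.81, -0.59], [-0.59, 0.81]]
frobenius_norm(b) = 4.65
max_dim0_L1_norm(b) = 4.74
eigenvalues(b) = [(2.01+1.81j), (2.01-1.81j)]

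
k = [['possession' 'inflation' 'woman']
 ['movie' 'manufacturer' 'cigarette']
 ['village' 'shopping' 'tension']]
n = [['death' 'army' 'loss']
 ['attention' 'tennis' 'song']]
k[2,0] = 'village'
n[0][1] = 'army'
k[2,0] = 'village'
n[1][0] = 'attention'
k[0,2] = 'woman'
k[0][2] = 'woman'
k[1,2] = 'cigarette'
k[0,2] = 'woman'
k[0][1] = 'inflation'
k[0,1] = 'inflation'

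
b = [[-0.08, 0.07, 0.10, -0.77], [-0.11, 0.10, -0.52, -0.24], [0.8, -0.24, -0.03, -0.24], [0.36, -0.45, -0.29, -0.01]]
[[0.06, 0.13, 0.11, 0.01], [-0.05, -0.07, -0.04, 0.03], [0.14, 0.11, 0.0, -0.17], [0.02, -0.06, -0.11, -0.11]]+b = [[-0.02, 0.2, 0.21, -0.76], [-0.16, 0.03, -0.56, -0.21], [0.94, -0.13, -0.03, -0.41], [0.38, -0.51, -0.4, -0.12]]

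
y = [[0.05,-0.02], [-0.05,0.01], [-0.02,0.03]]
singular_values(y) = [0.08, 0.02]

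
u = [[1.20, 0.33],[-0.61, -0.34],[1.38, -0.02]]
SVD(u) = [[-0.63, 0.37], [0.34, -0.66], [-0.7, -0.66]] @ diag([1.951667097103826, 0.3638619821887472]) @ [[-0.99,-0.16], [-0.16,0.99]]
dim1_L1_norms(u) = [1.53, 0.95, 1.4]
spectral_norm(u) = 1.95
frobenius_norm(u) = 1.99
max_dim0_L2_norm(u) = 1.93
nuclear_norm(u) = 2.32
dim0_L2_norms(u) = [1.93, 0.47]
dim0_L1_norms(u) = [3.19, 0.69]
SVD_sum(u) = [[1.22,0.2], [-0.65,-0.1], [1.34,0.22]] + [[-0.02,0.13], [0.04,-0.24], [0.04,-0.24]]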